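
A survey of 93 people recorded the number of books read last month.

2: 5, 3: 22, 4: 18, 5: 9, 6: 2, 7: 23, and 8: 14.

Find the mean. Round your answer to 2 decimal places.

Values: 2, 3, 4, 5, 6, 7, 8
Σfx = 5×2 + 22×3 + 18×4 + 9×5 + 2×6 + 23×7 + 14×8 = 478
n = Σf = 93
Mean = 478 / 93 = 5.1398

5.14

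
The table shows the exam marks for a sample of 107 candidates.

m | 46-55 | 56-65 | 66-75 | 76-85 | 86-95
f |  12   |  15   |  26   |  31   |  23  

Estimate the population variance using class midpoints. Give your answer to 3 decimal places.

161.219

Midpoints: 50.5, 60.5, 70.5, 80.5, 90.5
n = 107, Σfm = 7923.5, mean = 74.0514
Σfm² = 603996.75
Σf(m − x̄)² = Σfm² − (Σfm)²/n = 603996.75 − 7923.5²/107 = 17250.4673
Population variance = 17250.4673 / 107 = 161.2193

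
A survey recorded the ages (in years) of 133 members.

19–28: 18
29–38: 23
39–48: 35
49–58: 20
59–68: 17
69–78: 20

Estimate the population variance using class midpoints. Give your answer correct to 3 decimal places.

Midpoints: 23.5, 33.5, 43.5, 53.5, 63.5, 73.5
n = 133, Σfm = 6335.5, mean = 47.6353
Σfm² = 335819.25
Σf(m − x̄)² = Σfm² − (Σfm)²/n = 335819.25 − 6335.5²/133 = 34025.5639
Population variance = 34025.5639 / 133 = 255.8313

255.831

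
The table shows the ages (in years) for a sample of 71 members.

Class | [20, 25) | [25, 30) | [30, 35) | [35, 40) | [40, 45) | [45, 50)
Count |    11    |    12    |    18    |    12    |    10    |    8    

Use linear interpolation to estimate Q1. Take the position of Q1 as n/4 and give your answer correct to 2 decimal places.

27.81

Cumulative frequencies: 11, 23, 41, 53, 63, 71
n = 71; position = n/4 = 17.75.
This falls in the class [25, 30): L = 25, F = 11, f = 12, h = 5.
Lower quartile ≈ 25 + ((17.75 − 11) / 12) × 5 = 27.8125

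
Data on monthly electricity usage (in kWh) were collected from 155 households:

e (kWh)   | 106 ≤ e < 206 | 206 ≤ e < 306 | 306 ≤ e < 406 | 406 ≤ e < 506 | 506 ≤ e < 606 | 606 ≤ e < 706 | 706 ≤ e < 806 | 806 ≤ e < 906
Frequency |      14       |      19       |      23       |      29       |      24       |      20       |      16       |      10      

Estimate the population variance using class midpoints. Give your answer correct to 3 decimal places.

39839.334

Midpoints: 156, 256, 356, 456, 556, 656, 756, 856
n = 155, Σfm = 75580, mean = 487.6129
Σfm² = 43028880
Σf(m − x̄)² = Σfm² − (Σfm)²/n = 43028880 − 75580²/155 = 6175096.7742
Population variance = 6175096.7742 / 155 = 39839.3340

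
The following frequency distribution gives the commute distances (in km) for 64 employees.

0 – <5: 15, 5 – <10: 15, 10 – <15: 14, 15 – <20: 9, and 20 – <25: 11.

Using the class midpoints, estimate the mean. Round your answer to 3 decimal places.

11.406

Midpoints: 2.5, 7.5, 12.5, 17.5, 22.5
Σfm = 15×2.5 + 15×7.5 + 14×12.5 + 9×17.5 + 11×22.5 = 730
n = Σf = 64
Mean = 730 / 64 = 11.4062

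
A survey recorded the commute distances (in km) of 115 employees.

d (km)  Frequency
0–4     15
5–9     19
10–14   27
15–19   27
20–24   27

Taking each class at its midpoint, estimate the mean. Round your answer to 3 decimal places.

Midpoints: 2, 7, 12, 17, 22
Σfm = 15×2 + 19×7 + 27×12 + 27×17 + 27×22 = 1540
n = Σf = 115
Mean = 1540 / 115 = 13.3913

13.391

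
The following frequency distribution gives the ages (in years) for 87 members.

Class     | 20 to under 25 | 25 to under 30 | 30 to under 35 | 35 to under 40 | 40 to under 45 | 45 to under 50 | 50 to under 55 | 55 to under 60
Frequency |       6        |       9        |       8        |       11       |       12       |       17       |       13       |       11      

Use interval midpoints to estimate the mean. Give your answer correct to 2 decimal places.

42.39

Midpoints: 22.5, 27.5, 32.5, 37.5, 42.5, 47.5, 52.5, 57.5
Σfm = 6×22.5 + 9×27.5 + 8×32.5 + 11×37.5 + 12×42.5 + 17×47.5 + 13×52.5 + 11×57.5 = 3687.5
n = Σf = 87
Mean = 3687.5 / 87 = 42.3851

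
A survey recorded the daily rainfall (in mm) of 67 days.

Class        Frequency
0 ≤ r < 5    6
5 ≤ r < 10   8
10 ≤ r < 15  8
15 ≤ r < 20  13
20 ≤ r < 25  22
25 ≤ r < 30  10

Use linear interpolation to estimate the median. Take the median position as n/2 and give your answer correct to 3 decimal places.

Cumulative frequencies: 6, 14, 22, 35, 57, 67
n = 67; position = n/2 = 33.5.
This falls in the class 15 ≤ r < 20: L = 15, F = 22, f = 13, h = 5.
Median ≈ 15 + ((33.5 − 22) / 13) × 5 = 19.4231

19.423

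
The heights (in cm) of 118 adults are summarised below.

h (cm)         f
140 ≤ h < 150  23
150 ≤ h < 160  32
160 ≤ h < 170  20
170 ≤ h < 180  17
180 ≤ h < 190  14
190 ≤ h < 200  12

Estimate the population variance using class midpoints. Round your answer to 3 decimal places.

Midpoints: 145, 155, 165, 175, 185, 195
n = 118, Σfm = 19500, mean = 165.2542
Σfm² = 3252950
Σf(m − x̄)² = Σfm² − (Σfm)²/n = 3252950 − 19500²/118 = 30492.3729
Population variance = 30492.3729 / 118 = 258.4099

258.410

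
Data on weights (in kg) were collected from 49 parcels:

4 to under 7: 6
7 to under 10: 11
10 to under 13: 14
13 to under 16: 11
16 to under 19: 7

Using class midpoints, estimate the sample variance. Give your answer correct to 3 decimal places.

Midpoints: 5.5, 8.5, 11.5, 14.5, 17.5
n = 49, Σfm = 569.5, mean = 11.6224
Σfm² = 7284.25
Σf(m − x̄)² = Σfm² − (Σfm)²/n = 7284.25 − 569.5²/49 = 665.2653
Sample variance = 665.2653 / 48 = 13.8597

13.860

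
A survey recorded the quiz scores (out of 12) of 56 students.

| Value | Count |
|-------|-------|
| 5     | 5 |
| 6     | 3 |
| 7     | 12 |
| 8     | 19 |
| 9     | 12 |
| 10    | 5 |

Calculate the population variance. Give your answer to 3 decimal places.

1.765

Values: 5, 6, 7, 8, 9, 10
n = 56, Σfx = 437, mean = 7.8036
Σfx² = 3509
Σf(x − x̄)² = Σfx² − (Σfx)²/n = 3509 − 437²/56 = 98.8393
Population variance = 98.8393 / 56 = 1.7650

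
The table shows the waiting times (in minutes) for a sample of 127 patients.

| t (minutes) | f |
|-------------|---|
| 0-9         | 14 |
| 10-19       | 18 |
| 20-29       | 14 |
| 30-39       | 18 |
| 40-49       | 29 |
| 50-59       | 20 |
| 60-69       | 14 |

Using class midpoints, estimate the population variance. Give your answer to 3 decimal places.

349.730

Midpoints: 4.5, 14.5, 24.5, 34.5, 44.5, 54.5, 64.5
n = 127, Σfm = 4571.5, mean = 35.9961
Σfm² = 208971.75
Σf(m − x̄)² = Σfm² − (Σfm)²/n = 208971.75 − 4571.5²/127 = 44415.7480
Population variance = 44415.7480 / 127 = 349.7303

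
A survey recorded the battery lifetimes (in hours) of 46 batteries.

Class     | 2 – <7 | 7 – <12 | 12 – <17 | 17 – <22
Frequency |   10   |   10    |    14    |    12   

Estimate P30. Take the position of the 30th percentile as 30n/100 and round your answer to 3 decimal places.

8.900

Cumulative frequencies: 10, 20, 34, 46
n = 46; position = 30n/100 = 13.8.
This falls in the class 7 – <12: L = 7, F = 10, f = 10, h = 5.
30th percentile ≈ 7 + ((13.8 − 10) / 10) × 5 = 8.9000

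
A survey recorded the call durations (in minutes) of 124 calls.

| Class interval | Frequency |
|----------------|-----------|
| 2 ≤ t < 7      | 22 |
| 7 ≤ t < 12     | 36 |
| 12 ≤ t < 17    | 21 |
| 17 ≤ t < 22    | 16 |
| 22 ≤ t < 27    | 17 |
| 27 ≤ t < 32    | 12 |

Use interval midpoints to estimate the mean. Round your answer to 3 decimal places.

Midpoints: 4.5, 9.5, 14.5, 19.5, 24.5, 29.5
Σfm = 22×4.5 + 36×9.5 + 21×14.5 + 16×19.5 + 17×24.5 + 12×29.5 = 1828
n = Σf = 124
Mean = 1828 / 124 = 14.7419

14.742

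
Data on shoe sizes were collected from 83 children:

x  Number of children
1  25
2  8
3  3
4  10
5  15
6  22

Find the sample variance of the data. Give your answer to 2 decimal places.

4.25

Values: 1, 2, 3, 4, 5, 6
n = 83, Σfx = 297, mean = 3.5783
Σfx² = 1411
Σf(x − x̄)² = Σfx² − (Σfx)²/n = 1411 − 297²/83 = 348.2410
Sample variance = 348.2410 / 82 = 4.2468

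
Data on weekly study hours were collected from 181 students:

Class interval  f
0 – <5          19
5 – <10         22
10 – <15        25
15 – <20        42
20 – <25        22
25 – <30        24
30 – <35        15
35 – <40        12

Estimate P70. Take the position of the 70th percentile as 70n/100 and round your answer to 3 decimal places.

24.250

Cumulative frequencies: 19, 41, 66, 108, 130, 154, 169, 181
n = 181; position = 70n/100 = 126.7.
This falls in the class 20 – <25: L = 20, F = 108, f = 22, h = 5.
70th percentile ≈ 20 + ((126.7 − 108) / 22) × 5 = 24.2500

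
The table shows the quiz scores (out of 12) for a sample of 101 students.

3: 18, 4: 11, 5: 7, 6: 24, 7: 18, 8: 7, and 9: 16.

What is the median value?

Cumulative frequencies: 18, 29, 36, 60, 78, 85, 101
n = 101, so the median is the value in position (n+1)/2 = 51.
Position 51 falls at value 6.

6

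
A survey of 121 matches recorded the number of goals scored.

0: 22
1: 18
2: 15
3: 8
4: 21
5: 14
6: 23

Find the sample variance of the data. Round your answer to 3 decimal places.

Values: 0, 1, 2, 3, 4, 5, 6
n = 121, Σfx = 364, mean = 3.0083
Σfx² = 1664
Σf(x − x̄)² = Σfx² − (Σfx)²/n = 1664 − 364²/121 = 568.9917
Sample variance = 568.9917 / 120 = 4.7416

4.742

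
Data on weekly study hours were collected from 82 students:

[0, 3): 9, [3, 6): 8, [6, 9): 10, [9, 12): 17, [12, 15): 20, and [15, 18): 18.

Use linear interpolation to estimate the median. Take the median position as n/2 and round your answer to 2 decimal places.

Cumulative frequencies: 9, 17, 27, 44, 64, 82
n = 82; position = n/2 = 41.
This falls in the class [9, 12): L = 9, F = 27, f = 17, h = 3.
Median ≈ 9 + ((41 − 27) / 17) × 3 = 11.4706

11.47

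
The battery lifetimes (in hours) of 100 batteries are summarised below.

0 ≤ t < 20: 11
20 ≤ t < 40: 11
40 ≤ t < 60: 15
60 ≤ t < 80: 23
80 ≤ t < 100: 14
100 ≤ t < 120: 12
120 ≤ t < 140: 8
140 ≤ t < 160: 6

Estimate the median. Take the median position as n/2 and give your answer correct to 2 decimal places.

Cumulative frequencies: 11, 22, 37, 60, 74, 86, 94, 100
n = 100; position = n/2 = 50.
This falls in the class 60 ≤ t < 80: L = 60, F = 37, f = 23, h = 20.
Median ≈ 60 + ((50 − 37) / 23) × 20 = 71.3043

71.30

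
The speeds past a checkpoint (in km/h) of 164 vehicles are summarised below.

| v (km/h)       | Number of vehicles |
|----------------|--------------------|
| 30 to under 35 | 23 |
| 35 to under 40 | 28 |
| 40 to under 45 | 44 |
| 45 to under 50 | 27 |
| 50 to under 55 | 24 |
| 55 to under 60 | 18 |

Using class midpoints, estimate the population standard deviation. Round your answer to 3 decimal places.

7.676

Midpoints: 32.5, 37.5, 42.5, 47.5, 52.5, 57.5
n = 164, Σfm = 7245, mean = 44.1768
Σfm² = 329725
Σf(m − x̄)² = Σfm² − (Σfm)²/n = 329725 − 7245²/164 = 9663.8720
Population variance = 9663.8720 / 164 = 58.9260
Standard deviation = √58.9260 = 7.6763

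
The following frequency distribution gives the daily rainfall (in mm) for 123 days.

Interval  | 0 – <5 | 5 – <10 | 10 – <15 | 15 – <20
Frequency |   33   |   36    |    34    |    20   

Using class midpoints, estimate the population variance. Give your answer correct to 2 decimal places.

27.10

Midpoints: 2.5, 7.5, 12.5, 17.5
n = 123, Σfm = 1127.5, mean = 9.1667
Σfm² = 13668.75
Σf(m − x̄)² = Σfm² − (Σfm)²/n = 13668.75 − 1127.5²/123 = 3333.3333
Population variance = 3333.3333 / 123 = 27.1003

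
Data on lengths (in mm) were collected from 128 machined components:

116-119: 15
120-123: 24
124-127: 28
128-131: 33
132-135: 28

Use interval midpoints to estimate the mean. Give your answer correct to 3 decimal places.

126.594

Midpoints: 117.5, 121.5, 125.5, 129.5, 133.5
Σfm = 15×117.5 + 24×121.5 + 28×125.5 + 33×129.5 + 28×133.5 = 16204
n = Σf = 128
Mean = 16204 / 128 = 126.5938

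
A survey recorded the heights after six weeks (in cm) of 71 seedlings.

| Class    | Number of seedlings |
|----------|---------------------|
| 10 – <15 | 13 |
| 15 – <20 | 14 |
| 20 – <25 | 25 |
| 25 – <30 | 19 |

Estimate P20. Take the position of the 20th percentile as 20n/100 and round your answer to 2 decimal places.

15.43

Cumulative frequencies: 13, 27, 52, 71
n = 71; position = 20n/100 = 14.2.
This falls in the class 15 – <20: L = 15, F = 13, f = 14, h = 5.
20th percentile ≈ 15 + ((14.2 − 13) / 14) × 5 = 15.4286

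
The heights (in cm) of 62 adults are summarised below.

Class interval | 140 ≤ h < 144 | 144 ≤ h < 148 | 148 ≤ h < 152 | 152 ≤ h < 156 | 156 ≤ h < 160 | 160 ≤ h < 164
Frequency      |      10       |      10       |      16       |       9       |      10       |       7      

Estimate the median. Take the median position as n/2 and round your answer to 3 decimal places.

Cumulative frequencies: 10, 20, 36, 45, 55, 62
n = 62; position = n/2 = 31.
This falls in the class 148 ≤ h < 152: L = 148, F = 20, f = 16, h = 4.
Median ≈ 148 + ((31 − 20) / 16) × 4 = 150.7500

150.750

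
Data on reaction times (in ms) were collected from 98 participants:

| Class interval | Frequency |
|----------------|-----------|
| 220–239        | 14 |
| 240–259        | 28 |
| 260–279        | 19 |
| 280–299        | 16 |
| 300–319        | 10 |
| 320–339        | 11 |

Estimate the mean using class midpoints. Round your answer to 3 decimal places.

272.153

Midpoints: 229.5, 249.5, 269.5, 289.5, 309.5, 329.5
Σfm = 14×229.5 + 28×249.5 + 19×269.5 + 16×289.5 + 10×309.5 + 11×329.5 = 26671
n = Σf = 98
Mean = 26671 / 98 = 272.1531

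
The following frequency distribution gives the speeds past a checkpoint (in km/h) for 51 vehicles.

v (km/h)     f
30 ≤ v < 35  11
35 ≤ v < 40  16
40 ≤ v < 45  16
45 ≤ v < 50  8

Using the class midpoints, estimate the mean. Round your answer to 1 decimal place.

39.6

Midpoints: 32.5, 37.5, 42.5, 47.5
Σfm = 11×32.5 + 16×37.5 + 16×42.5 + 8×47.5 = 2017.5
n = Σf = 51
Mean = 2017.5 / 51 = 39.5588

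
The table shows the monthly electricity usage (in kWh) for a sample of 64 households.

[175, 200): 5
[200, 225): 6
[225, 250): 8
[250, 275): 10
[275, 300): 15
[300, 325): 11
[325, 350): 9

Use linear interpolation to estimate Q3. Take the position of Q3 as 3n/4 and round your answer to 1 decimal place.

Cumulative frequencies: 5, 11, 19, 29, 44, 55, 64
n = 64; position = 3n/4 = 48.
This falls in the class [300, 325): L = 300, F = 44, f = 11, h = 25.
Upper quartile ≈ 300 + ((48 − 44) / 11) × 25 = 309.0909

309.1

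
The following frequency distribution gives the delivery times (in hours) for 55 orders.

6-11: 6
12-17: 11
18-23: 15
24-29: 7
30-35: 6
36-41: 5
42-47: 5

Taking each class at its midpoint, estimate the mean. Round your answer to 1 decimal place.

Midpoints: 8.5, 14.5, 20.5, 26.5, 32.5, 38.5, 44.5
Σfm = 6×8.5 + 11×14.5 + 15×20.5 + 7×26.5 + 6×32.5 + 5×38.5 + 5×44.5 = 1313.5
n = Σf = 55
Mean = 1313.5 / 55 = 23.8818

23.9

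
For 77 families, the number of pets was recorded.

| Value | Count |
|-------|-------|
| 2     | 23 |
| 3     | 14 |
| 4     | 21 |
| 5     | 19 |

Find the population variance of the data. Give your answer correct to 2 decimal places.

Values: 2, 3, 4, 5
n = 77, Σfx = 267, mean = 3.4675
Σfx² = 1029
Σf(x − x̄)² = Σfx² − (Σfx)²/n = 1029 − 267²/77 = 103.1688
Population variance = 103.1688 / 77 = 1.3399

1.34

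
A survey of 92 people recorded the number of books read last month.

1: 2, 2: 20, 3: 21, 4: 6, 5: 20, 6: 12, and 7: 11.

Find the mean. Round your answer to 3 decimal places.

Values: 1, 2, 3, 4, 5, 6, 7
Σfx = 2×1 + 20×2 + 21×3 + 6×4 + 20×5 + 12×6 + 11×7 = 378
n = Σf = 92
Mean = 378 / 92 = 4.1087

4.109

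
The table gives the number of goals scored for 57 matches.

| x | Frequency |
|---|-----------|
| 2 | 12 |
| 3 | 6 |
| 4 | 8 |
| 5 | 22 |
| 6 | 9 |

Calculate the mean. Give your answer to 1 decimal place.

4.2

Values: 2, 3, 4, 5, 6
Σfx = 12×2 + 6×3 + 8×4 + 22×5 + 9×6 = 238
n = Σf = 57
Mean = 238 / 57 = 4.1754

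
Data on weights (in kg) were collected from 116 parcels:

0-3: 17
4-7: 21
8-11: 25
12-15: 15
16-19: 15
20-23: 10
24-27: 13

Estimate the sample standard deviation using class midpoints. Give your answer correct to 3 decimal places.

Midpoints: 1.5, 5.5, 9.5, 13.5, 17.5, 21.5, 25.5
n = 116, Σfm = 1390, mean = 11.9828
Σfm² = 23333
Σf(m − x̄)² = Σfm² − (Σfm)²/n = 23333 − 1390²/116 = 6676.9655
Sample variance = 6676.9655 / 115 = 58.0606
Standard deviation = √58.0606 = 7.6197

7.620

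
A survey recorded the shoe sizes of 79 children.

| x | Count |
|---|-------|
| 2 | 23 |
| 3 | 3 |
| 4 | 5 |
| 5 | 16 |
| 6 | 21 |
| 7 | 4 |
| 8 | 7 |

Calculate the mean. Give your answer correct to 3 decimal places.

Values: 2, 3, 4, 5, 6, 7, 8
Σfx = 23×2 + 3×3 + 5×4 + 16×5 + 21×6 + 4×7 + 7×8 = 365
n = Σf = 79
Mean = 365 / 79 = 4.6203

4.620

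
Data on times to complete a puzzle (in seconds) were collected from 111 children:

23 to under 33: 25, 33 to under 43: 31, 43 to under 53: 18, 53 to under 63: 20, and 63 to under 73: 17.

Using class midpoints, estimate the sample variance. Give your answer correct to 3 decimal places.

Midpoints: 28, 38, 48, 58, 68
n = 111, Σfm = 5058, mean = 45.5676
Σfm² = 251724
Σf(m − x̄)² = Σfm² − (Σfm)²/n = 251724 − 5058²/111 = 21243.2432
Sample variance = 21243.2432 / 110 = 193.1204

193.120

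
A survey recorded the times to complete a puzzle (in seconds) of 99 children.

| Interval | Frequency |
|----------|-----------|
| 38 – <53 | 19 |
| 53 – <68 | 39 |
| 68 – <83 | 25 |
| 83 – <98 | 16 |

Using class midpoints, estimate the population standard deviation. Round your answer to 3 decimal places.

Midpoints: 45.5, 60.5, 75.5, 90.5
n = 99, Σfm = 6559.5, mean = 66.2576
Σfm² = 455634.75
Σf(m − x̄)² = Σfm² − (Σfm)²/n = 455634.75 − 6559.5²/99 = 21018.1818
Population variance = 21018.1818 / 99 = 212.3049
Standard deviation = √212.3049 = 14.5707

14.571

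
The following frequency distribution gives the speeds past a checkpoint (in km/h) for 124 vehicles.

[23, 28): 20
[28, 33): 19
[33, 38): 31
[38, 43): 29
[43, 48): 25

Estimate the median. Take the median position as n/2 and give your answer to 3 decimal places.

Cumulative frequencies: 20, 39, 70, 99, 124
n = 124; position = n/2 = 62.
This falls in the class [33, 38): L = 33, F = 39, f = 31, h = 5.
Median ≈ 33 + ((62 − 39) / 31) × 5 = 36.7097

36.710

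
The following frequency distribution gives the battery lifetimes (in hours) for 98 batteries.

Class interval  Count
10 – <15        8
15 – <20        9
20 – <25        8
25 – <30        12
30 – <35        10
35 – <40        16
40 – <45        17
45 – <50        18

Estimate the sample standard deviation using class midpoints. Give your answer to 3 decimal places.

11.307

Midpoints: 12.5, 17.5, 22.5, 27.5, 32.5, 37.5, 42.5, 47.5
n = 98, Σfm = 3270, mean = 33.3673
Σfm² = 121512.5
Σf(m − x̄)² = Σfm² − (Σfm)²/n = 121512.5 − 3270²/98 = 12401.2755
Sample variance = 12401.2755 / 97 = 127.8482
Standard deviation = √127.8482 = 11.3070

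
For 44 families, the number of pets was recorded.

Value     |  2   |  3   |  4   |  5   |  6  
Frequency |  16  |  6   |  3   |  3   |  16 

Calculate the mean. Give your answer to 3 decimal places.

Values: 2, 3, 4, 5, 6
Σfx = 16×2 + 6×3 + 3×4 + 3×5 + 16×6 = 173
n = Σf = 44
Mean = 173 / 44 = 3.9318

3.932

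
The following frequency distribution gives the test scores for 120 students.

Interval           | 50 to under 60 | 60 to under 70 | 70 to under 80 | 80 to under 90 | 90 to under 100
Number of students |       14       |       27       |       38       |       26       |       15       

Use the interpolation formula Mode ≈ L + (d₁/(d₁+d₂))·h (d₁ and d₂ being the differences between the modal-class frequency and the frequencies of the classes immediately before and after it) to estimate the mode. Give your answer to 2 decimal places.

74.78

Modal class: 70 to under 80 (highest frequency 38).
d₁ = 38 − 27 = 11, d₂ = 38 − 26 = 12
Mode ≈ 70 + (11/(11+12)) × 10 = 70 + 4.7826 = 74.7826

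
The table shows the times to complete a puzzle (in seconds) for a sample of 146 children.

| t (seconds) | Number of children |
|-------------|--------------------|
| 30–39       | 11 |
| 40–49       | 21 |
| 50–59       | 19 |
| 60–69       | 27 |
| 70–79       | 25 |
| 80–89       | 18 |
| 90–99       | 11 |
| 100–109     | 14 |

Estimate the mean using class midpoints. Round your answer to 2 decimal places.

Midpoints: 34.5, 44.5, 54.5, 64.5, 74.5, 84.5, 94.5, 104.5
Σfm = 11×34.5 + 21×44.5 + 19×54.5 + 27×64.5 + 25×74.5 + 18×84.5 + 11×94.5 + 14×104.5 = 9977
n = Σf = 146
Mean = 9977 / 146 = 68.3356

68.34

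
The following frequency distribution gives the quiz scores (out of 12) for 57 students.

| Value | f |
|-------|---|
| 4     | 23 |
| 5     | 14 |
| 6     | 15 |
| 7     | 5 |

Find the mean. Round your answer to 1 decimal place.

5.0

Values: 4, 5, 6, 7
Σfx = 23×4 + 14×5 + 15×6 + 5×7 = 287
n = Σf = 57
Mean = 287 / 57 = 5.0351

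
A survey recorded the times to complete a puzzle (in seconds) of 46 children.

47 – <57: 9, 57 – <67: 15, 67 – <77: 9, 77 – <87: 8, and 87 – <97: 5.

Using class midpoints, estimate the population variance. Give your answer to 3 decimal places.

161.106

Midpoints: 52, 62, 72, 82, 92
n = 46, Σfm = 3162, mean = 68.7391
Σfm² = 224764
Σf(m − x̄)² = Σfm² − (Σfm)²/n = 224764 − 3162²/46 = 7410.8696
Population variance = 7410.8696 / 46 = 161.1059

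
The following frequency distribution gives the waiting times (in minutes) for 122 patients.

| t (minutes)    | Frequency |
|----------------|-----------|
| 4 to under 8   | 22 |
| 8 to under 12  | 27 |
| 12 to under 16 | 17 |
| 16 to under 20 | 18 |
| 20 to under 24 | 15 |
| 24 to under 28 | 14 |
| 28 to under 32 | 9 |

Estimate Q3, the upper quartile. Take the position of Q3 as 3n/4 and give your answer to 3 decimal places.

Cumulative frequencies: 22, 49, 66, 84, 99, 113, 122
n = 122; position = 3n/4 = 91.5.
This falls in the class 20 to under 24: L = 20, F = 84, f = 15, h = 4.
Upper quartile ≈ 20 + ((91.5 − 84) / 15) × 4 = 22.0000

22.000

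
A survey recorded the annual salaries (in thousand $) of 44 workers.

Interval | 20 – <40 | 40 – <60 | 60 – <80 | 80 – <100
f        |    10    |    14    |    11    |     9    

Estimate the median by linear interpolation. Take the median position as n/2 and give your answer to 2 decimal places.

Cumulative frequencies: 10, 24, 35, 44
n = 44; position = n/2 = 22.
This falls in the class 40 – <60: L = 40, F = 10, f = 14, h = 20.
Median ≈ 40 + ((22 − 10) / 14) × 20 = 57.1429

57.14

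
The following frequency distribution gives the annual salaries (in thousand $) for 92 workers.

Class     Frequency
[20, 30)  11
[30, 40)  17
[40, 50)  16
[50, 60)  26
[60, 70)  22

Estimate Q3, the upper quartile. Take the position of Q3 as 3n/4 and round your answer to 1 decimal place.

Cumulative frequencies: 11, 28, 44, 70, 92
n = 92; position = 3n/4 = 69.
This falls in the class [50, 60): L = 50, F = 44, f = 26, h = 10.
Upper quartile ≈ 50 + ((69 − 44) / 26) × 10 = 59.6154

59.6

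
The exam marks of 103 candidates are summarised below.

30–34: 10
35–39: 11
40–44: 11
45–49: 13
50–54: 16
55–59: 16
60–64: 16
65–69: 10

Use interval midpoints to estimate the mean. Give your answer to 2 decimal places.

Midpoints: 32, 37, 42, 47, 52, 57, 62, 67
Σfm = 10×32 + 11×37 + 11×42 + 13×47 + 16×52 + 16×57 + 16×62 + 10×67 = 5206
n = Σf = 103
Mean = 5206 / 103 = 50.5437

50.54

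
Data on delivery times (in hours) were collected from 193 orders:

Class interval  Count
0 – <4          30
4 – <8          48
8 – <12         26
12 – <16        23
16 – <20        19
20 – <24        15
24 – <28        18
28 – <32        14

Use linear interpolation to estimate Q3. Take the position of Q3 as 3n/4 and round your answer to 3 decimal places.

19.737

Cumulative frequencies: 30, 78, 104, 127, 146, 161, 179, 193
n = 193; position = 3n/4 = 144.75.
This falls in the class 16 – <20: L = 16, F = 127, f = 19, h = 4.
Upper quartile ≈ 16 + ((144.75 − 127) / 19) × 4 = 19.7368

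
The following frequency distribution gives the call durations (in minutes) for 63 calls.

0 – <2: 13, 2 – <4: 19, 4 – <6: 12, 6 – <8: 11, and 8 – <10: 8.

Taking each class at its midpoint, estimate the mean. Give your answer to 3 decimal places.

Midpoints: 1, 3, 5, 7, 9
Σfm = 13×1 + 19×3 + 12×5 + 11×7 + 8×9 = 279
n = Σf = 63
Mean = 279 / 63 = 4.4286

4.429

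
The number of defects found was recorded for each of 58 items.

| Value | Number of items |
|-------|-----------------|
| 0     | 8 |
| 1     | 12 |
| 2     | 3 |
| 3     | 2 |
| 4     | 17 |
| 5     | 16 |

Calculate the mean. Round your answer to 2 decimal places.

Values: 0, 1, 2, 3, 4, 5
Σfx = 8×0 + 12×1 + 3×2 + 2×3 + 17×4 + 16×5 = 172
n = Σf = 58
Mean = 172 / 58 = 2.9655

2.97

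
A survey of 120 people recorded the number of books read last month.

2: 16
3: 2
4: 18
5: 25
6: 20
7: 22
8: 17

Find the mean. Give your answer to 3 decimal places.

Values: 2, 3, 4, 5, 6, 7, 8
Σfx = 16×2 + 2×3 + 18×4 + 25×5 + 20×6 + 22×7 + 17×8 = 645
n = Σf = 120
Mean = 645 / 120 = 5.3750

5.375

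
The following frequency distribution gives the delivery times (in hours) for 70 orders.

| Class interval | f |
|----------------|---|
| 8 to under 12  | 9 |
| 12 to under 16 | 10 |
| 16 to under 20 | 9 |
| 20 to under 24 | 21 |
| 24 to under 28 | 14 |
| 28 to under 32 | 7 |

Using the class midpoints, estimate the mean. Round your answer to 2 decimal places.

20.40

Midpoints: 10, 14, 18, 22, 26, 30
Σfm = 9×10 + 10×14 + 9×18 + 21×22 + 14×26 + 7×30 = 1428
n = Σf = 70
Mean = 1428 / 70 = 20.4000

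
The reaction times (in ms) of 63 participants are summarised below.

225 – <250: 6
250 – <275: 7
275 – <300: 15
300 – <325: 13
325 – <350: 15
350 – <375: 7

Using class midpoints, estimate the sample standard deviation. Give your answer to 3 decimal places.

Midpoints: 237.5, 262.5, 287.5, 312.5, 337.5, 362.5
n = 63, Σfm = 19237.5, mean = 305.3571
Σfm² = 5958593.75
Σf(m − x̄)² = Σfm² − (Σfm)²/n = 5958593.75 − 19237.5²/63 = 84285.7143
Sample variance = 84285.7143 / 62 = 1359.4470
Standard deviation = √1359.4470 = 36.8707

36.871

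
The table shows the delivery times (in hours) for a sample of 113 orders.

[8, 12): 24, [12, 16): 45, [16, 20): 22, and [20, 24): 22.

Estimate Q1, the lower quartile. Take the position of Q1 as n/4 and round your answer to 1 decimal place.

Cumulative frequencies: 24, 69, 91, 113
n = 113; position = n/4 = 28.25.
This falls in the class [12, 16): L = 12, F = 24, f = 45, h = 4.
Lower quartile ≈ 12 + ((28.25 − 24) / 45) × 4 = 12.3778

12.4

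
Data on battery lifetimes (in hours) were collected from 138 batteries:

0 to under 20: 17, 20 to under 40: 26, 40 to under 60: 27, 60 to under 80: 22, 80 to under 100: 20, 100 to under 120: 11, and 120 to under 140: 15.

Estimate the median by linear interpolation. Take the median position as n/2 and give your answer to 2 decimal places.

59.26

Cumulative frequencies: 17, 43, 70, 92, 112, 123, 138
n = 138; position = n/2 = 69.
This falls in the class 40 to under 60: L = 40, F = 43, f = 27, h = 20.
Median ≈ 40 + ((69 − 43) / 27) × 20 = 59.2593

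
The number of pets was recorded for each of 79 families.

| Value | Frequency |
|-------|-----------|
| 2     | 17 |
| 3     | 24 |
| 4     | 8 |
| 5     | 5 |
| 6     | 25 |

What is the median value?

3

Cumulative frequencies: 17, 41, 49, 54, 79
n = 79, so the median is the value in position (n+1)/2 = 40.
Position 40 falls at value 3.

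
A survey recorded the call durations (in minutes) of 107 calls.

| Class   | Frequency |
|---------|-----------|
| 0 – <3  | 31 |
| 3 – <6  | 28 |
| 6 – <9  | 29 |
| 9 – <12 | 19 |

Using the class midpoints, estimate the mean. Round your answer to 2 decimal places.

5.51

Midpoints: 1.5, 4.5, 7.5, 10.5
Σfm = 31×1.5 + 28×4.5 + 29×7.5 + 19×10.5 = 589.5
n = Σf = 107
Mean = 589.5 / 107 = 5.5093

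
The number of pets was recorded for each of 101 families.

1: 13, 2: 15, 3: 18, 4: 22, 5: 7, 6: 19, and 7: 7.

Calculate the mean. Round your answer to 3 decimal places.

Values: 1, 2, 3, 4, 5, 6, 7
Σfx = 13×1 + 15×2 + 18×3 + 22×4 + 7×5 + 19×6 + 7×7 = 383
n = Σf = 101
Mean = 383 / 101 = 3.7921

3.792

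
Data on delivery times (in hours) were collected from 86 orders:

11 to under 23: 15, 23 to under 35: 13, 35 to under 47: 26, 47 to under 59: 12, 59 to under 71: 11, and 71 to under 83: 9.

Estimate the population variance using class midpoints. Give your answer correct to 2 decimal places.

345.32

Midpoints: 17, 29, 41, 53, 65, 77
n = 86, Σfm = 3742, mean = 43.5116
Σfm² = 192518
Σf(m − x̄)² = Σfm² − (Σfm)²/n = 192518 − 3742²/86 = 29697.4884
Population variance = 29697.4884 / 86 = 345.3196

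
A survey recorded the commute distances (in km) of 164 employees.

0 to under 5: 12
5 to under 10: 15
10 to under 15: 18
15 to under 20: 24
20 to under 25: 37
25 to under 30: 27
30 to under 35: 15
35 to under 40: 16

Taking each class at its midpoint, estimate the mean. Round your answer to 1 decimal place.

21.0

Midpoints: 2.5, 7.5, 12.5, 17.5, 22.5, 27.5, 32.5, 37.5
Σfm = 12×2.5 + 15×7.5 + 18×12.5 + 24×17.5 + 37×22.5 + 27×27.5 + 15×32.5 + 16×37.5 = 3450
n = Σf = 164
Mean = 3450 / 164 = 21.0366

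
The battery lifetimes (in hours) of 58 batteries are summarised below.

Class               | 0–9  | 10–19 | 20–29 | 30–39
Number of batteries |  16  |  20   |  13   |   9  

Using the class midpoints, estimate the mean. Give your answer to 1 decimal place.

Midpoints: 4.5, 14.5, 24.5, 34.5
Σfm = 16×4.5 + 20×14.5 + 13×24.5 + 9×34.5 = 991
n = Σf = 58
Mean = 991 / 58 = 17.0862

17.1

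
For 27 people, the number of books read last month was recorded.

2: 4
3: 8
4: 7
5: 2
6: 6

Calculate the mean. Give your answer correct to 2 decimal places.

Values: 2, 3, 4, 5, 6
Σfx = 4×2 + 8×3 + 7×4 + 2×5 + 6×6 = 106
n = Σf = 27
Mean = 106 / 27 = 3.9259

3.93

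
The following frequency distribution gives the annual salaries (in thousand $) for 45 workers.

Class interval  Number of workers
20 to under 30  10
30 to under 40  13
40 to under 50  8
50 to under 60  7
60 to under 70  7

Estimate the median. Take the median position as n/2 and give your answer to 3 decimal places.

39.615

Cumulative frequencies: 10, 23, 31, 38, 45
n = 45; position = n/2 = 22.5.
This falls in the class 30 to under 40: L = 30, F = 10, f = 13, h = 10.
Median ≈ 30 + ((22.5 − 10) / 13) × 10 = 39.6154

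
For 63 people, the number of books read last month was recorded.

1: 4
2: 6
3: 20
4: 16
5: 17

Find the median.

Cumulative frequencies: 4, 10, 30, 46, 63
n = 63, so the median is the value in position (n+1)/2 = 32.
Position 32 falls at value 4.

4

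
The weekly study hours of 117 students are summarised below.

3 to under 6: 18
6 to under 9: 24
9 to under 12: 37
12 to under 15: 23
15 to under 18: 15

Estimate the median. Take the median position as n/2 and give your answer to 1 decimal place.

Cumulative frequencies: 18, 42, 79, 102, 117
n = 117; position = n/2 = 58.5.
This falls in the class 9 to under 12: L = 9, F = 42, f = 37, h = 3.
Median ≈ 9 + ((58.5 − 42) / 37) × 3 = 10.3378

10.3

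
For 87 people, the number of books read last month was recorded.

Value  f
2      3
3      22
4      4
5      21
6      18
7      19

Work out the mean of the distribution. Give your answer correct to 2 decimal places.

4.99

Values: 2, 3, 4, 5, 6, 7
Σfx = 3×2 + 22×3 + 4×4 + 21×5 + 18×6 + 19×7 = 434
n = Σf = 87
Mean = 434 / 87 = 4.9885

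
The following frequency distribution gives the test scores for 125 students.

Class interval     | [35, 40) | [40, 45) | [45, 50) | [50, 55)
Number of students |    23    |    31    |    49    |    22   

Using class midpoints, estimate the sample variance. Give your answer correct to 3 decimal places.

Midpoints: 37.5, 42.5, 47.5, 52.5
n = 125, Σfm = 5662.5, mean = 45.3000
Σfm² = 259531.25
Σf(m − x̄)² = Σfm² − (Σfm)²/n = 259531.25 − 5662.5²/125 = 3020.0000
Sample variance = 3020.0000 / 124 = 24.3548

24.355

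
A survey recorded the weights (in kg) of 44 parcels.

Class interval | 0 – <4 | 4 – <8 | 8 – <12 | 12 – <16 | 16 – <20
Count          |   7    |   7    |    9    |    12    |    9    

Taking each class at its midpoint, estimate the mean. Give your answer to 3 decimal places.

10.818

Midpoints: 2, 6, 10, 14, 18
Σfm = 7×2 + 7×6 + 9×10 + 12×14 + 9×18 = 476
n = Σf = 44
Mean = 476 / 44 = 10.8182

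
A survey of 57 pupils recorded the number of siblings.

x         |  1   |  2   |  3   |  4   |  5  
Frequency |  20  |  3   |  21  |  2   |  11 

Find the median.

3

Cumulative frequencies: 20, 23, 44, 46, 57
n = 57, so the median is the value in position (n+1)/2 = 29.
Position 29 falls at value 3.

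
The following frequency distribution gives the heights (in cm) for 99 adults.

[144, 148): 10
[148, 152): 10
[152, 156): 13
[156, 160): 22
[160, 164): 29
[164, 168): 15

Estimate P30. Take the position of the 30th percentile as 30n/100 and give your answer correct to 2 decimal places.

Cumulative frequencies: 10, 20, 33, 55, 84, 99
n = 99; position = 30n/100 = 29.7.
This falls in the class [152, 156): L = 152, F = 20, f = 13, h = 4.
30th percentile ≈ 152 + ((29.7 − 20) / 13) × 4 = 154.9846

154.98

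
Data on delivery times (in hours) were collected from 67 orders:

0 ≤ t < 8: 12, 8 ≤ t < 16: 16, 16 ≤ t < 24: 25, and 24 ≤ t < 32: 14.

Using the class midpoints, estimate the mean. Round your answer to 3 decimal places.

16.896

Midpoints: 4, 12, 20, 28
Σfm = 12×4 + 16×12 + 25×20 + 14×28 = 1132
n = Σf = 67
Mean = 1132 / 67 = 16.8955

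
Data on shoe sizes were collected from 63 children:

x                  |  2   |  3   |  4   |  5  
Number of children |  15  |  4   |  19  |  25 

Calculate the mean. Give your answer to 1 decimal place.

Values: 2, 3, 4, 5
Σfx = 15×2 + 4×3 + 19×4 + 25×5 = 243
n = Σf = 63
Mean = 243 / 63 = 3.8571

3.9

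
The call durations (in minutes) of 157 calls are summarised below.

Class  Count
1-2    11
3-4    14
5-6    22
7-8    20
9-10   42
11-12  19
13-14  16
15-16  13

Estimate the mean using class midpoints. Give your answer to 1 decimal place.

Midpoints: 1.5, 3.5, 5.5, 7.5, 9.5, 11.5, 13.5, 15.5
Σfm = 11×1.5 + 14×3.5 + 22×5.5 + 20×7.5 + 42×9.5 + 19×11.5 + 16×13.5 + 13×15.5 = 1371.5
n = Σf = 157
Mean = 1371.5 / 157 = 8.7357

8.7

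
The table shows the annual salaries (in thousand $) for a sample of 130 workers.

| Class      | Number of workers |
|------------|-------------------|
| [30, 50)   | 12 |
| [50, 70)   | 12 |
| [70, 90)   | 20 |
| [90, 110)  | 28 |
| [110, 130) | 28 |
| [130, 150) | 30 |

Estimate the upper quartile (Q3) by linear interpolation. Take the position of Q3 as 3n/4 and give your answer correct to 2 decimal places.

128.21

Cumulative frequencies: 12, 24, 44, 72, 100, 130
n = 130; position = 3n/4 = 97.5.
This falls in the class [110, 130): L = 110, F = 72, f = 28, h = 20.
Upper quartile ≈ 110 + ((97.5 − 72) / 28) × 20 = 128.2143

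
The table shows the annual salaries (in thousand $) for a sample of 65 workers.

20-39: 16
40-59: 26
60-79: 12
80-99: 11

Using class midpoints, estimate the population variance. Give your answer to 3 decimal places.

Midpoints: 29.5, 49.5, 69.5, 89.5
n = 65, Σfm = 3577.5, mean = 55.0385
Σfm² = 223706.25
Σf(m − x̄)² = Σfm² − (Σfm)²/n = 223706.25 − 3577.5²/65 = 26806.1538
Population variance = 26806.1538 / 65 = 412.4024

412.402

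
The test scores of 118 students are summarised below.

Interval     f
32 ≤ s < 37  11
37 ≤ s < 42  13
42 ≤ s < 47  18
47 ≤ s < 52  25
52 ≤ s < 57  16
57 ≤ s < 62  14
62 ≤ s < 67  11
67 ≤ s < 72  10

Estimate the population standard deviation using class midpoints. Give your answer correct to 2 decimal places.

Midpoints: 34.5, 39.5, 44.5, 49.5, 54.5, 59.5, 64.5, 69.5
n = 118, Σfm = 6041, mean = 51.1949
Σfm² = 321429.5
Σf(m − x̄)² = Σfm² − (Σfm)²/n = 321429.5 − 6041²/118 = 12161.0169
Population variance = 12161.0169 / 118 = 103.0595
Standard deviation = √103.0595 = 10.1518

10.15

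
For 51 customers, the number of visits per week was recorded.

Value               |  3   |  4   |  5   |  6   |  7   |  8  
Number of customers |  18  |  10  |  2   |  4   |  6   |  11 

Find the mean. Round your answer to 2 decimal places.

Values: 3, 4, 5, 6, 7, 8
Σfx = 18×3 + 10×4 + 2×5 + 4×6 + 6×7 + 11×8 = 258
n = Σf = 51
Mean = 258 / 51 = 5.0588

5.06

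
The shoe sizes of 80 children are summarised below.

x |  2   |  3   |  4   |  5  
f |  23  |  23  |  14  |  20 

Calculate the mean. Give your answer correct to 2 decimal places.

Values: 2, 3, 4, 5
Σfx = 23×2 + 23×3 + 14×4 + 20×5 = 271
n = Σf = 80
Mean = 271 / 80 = 3.3875

3.39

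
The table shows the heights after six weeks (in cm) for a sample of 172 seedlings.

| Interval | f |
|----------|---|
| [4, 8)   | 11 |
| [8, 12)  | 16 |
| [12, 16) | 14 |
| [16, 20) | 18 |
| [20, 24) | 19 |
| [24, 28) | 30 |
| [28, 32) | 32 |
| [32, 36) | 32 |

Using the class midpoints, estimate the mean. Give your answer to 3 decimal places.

Midpoints: 6, 10, 14, 18, 22, 26, 30, 34
Σfm = 11×6 + 16×10 + 14×14 + 18×18 + 19×22 + 30×26 + 32×30 + 32×34 = 3992
n = Σf = 172
Mean = 3992 / 172 = 23.2093

23.209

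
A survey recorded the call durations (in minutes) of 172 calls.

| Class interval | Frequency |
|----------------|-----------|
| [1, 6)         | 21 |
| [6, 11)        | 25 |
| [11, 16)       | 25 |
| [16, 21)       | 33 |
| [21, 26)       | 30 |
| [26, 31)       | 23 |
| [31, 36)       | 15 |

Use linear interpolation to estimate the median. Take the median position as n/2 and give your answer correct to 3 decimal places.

18.273

Cumulative frequencies: 21, 46, 71, 104, 134, 157, 172
n = 172; position = n/2 = 86.
This falls in the class [16, 21): L = 16, F = 71, f = 33, h = 5.
Median ≈ 16 + ((86 − 71) / 33) × 5 = 18.2727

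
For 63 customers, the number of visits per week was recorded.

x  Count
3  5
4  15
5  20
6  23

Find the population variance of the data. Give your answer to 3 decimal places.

Values: 3, 4, 5, 6
n = 63, Σfx = 313, mean = 4.9683
Σfx² = 1613
Σf(x − x̄)² = Σfx² − (Σfx)²/n = 1613 − 313²/63 = 57.9365
Population variance = 57.9365 / 63 = 0.9196

0.920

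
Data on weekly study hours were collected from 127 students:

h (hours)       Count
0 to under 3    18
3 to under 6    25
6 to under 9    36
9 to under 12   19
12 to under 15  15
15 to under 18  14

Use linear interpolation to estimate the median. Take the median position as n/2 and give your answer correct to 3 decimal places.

Cumulative frequencies: 18, 43, 79, 98, 113, 127
n = 127; position = n/2 = 63.5.
This falls in the class 6 to under 9: L = 6, F = 43, f = 36, h = 3.
Median ≈ 6 + ((63.5 − 43) / 36) × 3 = 7.7083

7.708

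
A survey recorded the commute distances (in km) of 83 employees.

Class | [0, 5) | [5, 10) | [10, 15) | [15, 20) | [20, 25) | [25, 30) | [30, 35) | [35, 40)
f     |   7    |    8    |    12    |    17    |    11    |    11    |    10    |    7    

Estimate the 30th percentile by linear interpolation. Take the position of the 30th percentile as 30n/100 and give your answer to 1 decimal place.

Cumulative frequencies: 7, 15, 27, 44, 55, 66, 76, 83
n = 83; position = 30n/100 = 24.9.
This falls in the class [10, 15): L = 10, F = 15, f = 12, h = 5.
30th percentile ≈ 10 + ((24.9 − 15) / 12) × 5 = 14.1250

14.1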